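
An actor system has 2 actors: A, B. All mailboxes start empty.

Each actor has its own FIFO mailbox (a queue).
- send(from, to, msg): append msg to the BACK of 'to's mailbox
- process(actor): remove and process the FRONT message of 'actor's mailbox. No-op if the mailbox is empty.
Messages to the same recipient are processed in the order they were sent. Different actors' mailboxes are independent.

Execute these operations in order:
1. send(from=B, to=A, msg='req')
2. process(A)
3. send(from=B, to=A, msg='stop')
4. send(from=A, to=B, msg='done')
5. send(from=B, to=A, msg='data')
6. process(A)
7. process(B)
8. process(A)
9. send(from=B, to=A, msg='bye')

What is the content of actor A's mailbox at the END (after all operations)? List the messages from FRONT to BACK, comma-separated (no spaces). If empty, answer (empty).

Answer: bye

Derivation:
After 1 (send(from=B, to=A, msg='req')): A:[req] B:[]
After 2 (process(A)): A:[] B:[]
After 3 (send(from=B, to=A, msg='stop')): A:[stop] B:[]
After 4 (send(from=A, to=B, msg='done')): A:[stop] B:[done]
After 5 (send(from=B, to=A, msg='data')): A:[stop,data] B:[done]
After 6 (process(A)): A:[data] B:[done]
After 7 (process(B)): A:[data] B:[]
After 8 (process(A)): A:[] B:[]
After 9 (send(from=B, to=A, msg='bye')): A:[bye] B:[]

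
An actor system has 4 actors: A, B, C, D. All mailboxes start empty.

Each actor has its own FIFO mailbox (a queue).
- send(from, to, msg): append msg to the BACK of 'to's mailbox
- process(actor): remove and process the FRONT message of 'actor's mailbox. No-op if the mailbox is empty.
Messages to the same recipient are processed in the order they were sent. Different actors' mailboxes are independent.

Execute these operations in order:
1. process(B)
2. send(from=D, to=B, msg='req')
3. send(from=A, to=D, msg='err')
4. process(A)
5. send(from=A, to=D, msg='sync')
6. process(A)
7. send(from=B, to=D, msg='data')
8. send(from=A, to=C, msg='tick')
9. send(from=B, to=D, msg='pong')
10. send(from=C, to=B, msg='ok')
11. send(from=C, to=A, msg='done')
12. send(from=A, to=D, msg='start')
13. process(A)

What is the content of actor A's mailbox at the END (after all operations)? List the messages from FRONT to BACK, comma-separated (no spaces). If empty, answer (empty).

Answer: (empty)

Derivation:
After 1 (process(B)): A:[] B:[] C:[] D:[]
After 2 (send(from=D, to=B, msg='req')): A:[] B:[req] C:[] D:[]
After 3 (send(from=A, to=D, msg='err')): A:[] B:[req] C:[] D:[err]
After 4 (process(A)): A:[] B:[req] C:[] D:[err]
After 5 (send(from=A, to=D, msg='sync')): A:[] B:[req] C:[] D:[err,sync]
After 6 (process(A)): A:[] B:[req] C:[] D:[err,sync]
After 7 (send(from=B, to=D, msg='data')): A:[] B:[req] C:[] D:[err,sync,data]
After 8 (send(from=A, to=C, msg='tick')): A:[] B:[req] C:[tick] D:[err,sync,data]
After 9 (send(from=B, to=D, msg='pong')): A:[] B:[req] C:[tick] D:[err,sync,data,pong]
After 10 (send(from=C, to=B, msg='ok')): A:[] B:[req,ok] C:[tick] D:[err,sync,data,pong]
After 11 (send(from=C, to=A, msg='done')): A:[done] B:[req,ok] C:[tick] D:[err,sync,data,pong]
After 12 (send(from=A, to=D, msg='start')): A:[done] B:[req,ok] C:[tick] D:[err,sync,data,pong,start]
After 13 (process(A)): A:[] B:[req,ok] C:[tick] D:[err,sync,data,pong,start]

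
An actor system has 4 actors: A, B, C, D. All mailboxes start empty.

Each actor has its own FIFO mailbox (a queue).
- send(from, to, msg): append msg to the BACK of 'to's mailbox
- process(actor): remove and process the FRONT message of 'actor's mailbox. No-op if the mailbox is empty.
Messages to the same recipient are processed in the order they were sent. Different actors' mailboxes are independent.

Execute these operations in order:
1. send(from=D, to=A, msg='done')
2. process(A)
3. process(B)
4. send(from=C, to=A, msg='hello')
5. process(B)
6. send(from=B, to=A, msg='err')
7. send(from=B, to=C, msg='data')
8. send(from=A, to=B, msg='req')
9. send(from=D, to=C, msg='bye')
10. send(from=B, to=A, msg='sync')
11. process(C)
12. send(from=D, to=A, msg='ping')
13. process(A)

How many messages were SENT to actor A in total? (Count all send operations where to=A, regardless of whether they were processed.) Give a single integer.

Answer: 5

Derivation:
After 1 (send(from=D, to=A, msg='done')): A:[done] B:[] C:[] D:[]
After 2 (process(A)): A:[] B:[] C:[] D:[]
After 3 (process(B)): A:[] B:[] C:[] D:[]
After 4 (send(from=C, to=A, msg='hello')): A:[hello] B:[] C:[] D:[]
After 5 (process(B)): A:[hello] B:[] C:[] D:[]
After 6 (send(from=B, to=A, msg='err')): A:[hello,err] B:[] C:[] D:[]
After 7 (send(from=B, to=C, msg='data')): A:[hello,err] B:[] C:[data] D:[]
After 8 (send(from=A, to=B, msg='req')): A:[hello,err] B:[req] C:[data] D:[]
After 9 (send(from=D, to=C, msg='bye')): A:[hello,err] B:[req] C:[data,bye] D:[]
After 10 (send(from=B, to=A, msg='sync')): A:[hello,err,sync] B:[req] C:[data,bye] D:[]
After 11 (process(C)): A:[hello,err,sync] B:[req] C:[bye] D:[]
After 12 (send(from=D, to=A, msg='ping')): A:[hello,err,sync,ping] B:[req] C:[bye] D:[]
After 13 (process(A)): A:[err,sync,ping] B:[req] C:[bye] D:[]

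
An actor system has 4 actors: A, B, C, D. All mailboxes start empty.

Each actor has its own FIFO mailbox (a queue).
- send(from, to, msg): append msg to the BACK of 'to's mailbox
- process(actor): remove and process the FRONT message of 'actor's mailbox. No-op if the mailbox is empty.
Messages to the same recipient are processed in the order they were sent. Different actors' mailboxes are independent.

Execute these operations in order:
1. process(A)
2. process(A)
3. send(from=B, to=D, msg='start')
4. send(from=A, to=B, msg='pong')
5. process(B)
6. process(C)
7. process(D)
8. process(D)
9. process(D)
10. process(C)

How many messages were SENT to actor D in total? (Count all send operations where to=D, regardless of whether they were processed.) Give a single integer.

Answer: 1

Derivation:
After 1 (process(A)): A:[] B:[] C:[] D:[]
After 2 (process(A)): A:[] B:[] C:[] D:[]
After 3 (send(from=B, to=D, msg='start')): A:[] B:[] C:[] D:[start]
After 4 (send(from=A, to=B, msg='pong')): A:[] B:[pong] C:[] D:[start]
After 5 (process(B)): A:[] B:[] C:[] D:[start]
After 6 (process(C)): A:[] B:[] C:[] D:[start]
After 7 (process(D)): A:[] B:[] C:[] D:[]
After 8 (process(D)): A:[] B:[] C:[] D:[]
After 9 (process(D)): A:[] B:[] C:[] D:[]
After 10 (process(C)): A:[] B:[] C:[] D:[]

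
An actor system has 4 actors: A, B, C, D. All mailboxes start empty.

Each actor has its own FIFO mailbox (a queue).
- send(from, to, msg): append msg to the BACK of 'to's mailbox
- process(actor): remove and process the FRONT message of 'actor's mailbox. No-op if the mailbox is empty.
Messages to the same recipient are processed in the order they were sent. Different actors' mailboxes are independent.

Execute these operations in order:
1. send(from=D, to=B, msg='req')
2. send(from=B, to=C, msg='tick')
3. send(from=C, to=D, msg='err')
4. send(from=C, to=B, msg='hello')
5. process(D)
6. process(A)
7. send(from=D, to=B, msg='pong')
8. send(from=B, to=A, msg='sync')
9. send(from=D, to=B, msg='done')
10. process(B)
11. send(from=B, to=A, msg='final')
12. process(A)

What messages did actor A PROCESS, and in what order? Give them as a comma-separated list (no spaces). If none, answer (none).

Answer: sync

Derivation:
After 1 (send(from=D, to=B, msg='req')): A:[] B:[req] C:[] D:[]
After 2 (send(from=B, to=C, msg='tick')): A:[] B:[req] C:[tick] D:[]
After 3 (send(from=C, to=D, msg='err')): A:[] B:[req] C:[tick] D:[err]
After 4 (send(from=C, to=B, msg='hello')): A:[] B:[req,hello] C:[tick] D:[err]
After 5 (process(D)): A:[] B:[req,hello] C:[tick] D:[]
After 6 (process(A)): A:[] B:[req,hello] C:[tick] D:[]
After 7 (send(from=D, to=B, msg='pong')): A:[] B:[req,hello,pong] C:[tick] D:[]
After 8 (send(from=B, to=A, msg='sync')): A:[sync] B:[req,hello,pong] C:[tick] D:[]
After 9 (send(from=D, to=B, msg='done')): A:[sync] B:[req,hello,pong,done] C:[tick] D:[]
After 10 (process(B)): A:[sync] B:[hello,pong,done] C:[tick] D:[]
After 11 (send(from=B, to=A, msg='final')): A:[sync,final] B:[hello,pong,done] C:[tick] D:[]
After 12 (process(A)): A:[final] B:[hello,pong,done] C:[tick] D:[]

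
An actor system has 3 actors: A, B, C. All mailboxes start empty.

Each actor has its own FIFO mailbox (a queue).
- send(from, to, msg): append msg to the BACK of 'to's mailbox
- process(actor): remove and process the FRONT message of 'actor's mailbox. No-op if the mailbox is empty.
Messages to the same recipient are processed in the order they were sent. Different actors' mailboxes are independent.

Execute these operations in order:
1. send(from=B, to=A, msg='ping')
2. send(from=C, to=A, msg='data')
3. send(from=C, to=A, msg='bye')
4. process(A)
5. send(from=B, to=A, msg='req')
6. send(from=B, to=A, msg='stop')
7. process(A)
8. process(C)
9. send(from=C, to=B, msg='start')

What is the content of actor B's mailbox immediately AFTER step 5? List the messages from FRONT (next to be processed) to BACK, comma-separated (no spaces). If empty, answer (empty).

After 1 (send(from=B, to=A, msg='ping')): A:[ping] B:[] C:[]
After 2 (send(from=C, to=A, msg='data')): A:[ping,data] B:[] C:[]
After 3 (send(from=C, to=A, msg='bye')): A:[ping,data,bye] B:[] C:[]
After 4 (process(A)): A:[data,bye] B:[] C:[]
After 5 (send(from=B, to=A, msg='req')): A:[data,bye,req] B:[] C:[]

(empty)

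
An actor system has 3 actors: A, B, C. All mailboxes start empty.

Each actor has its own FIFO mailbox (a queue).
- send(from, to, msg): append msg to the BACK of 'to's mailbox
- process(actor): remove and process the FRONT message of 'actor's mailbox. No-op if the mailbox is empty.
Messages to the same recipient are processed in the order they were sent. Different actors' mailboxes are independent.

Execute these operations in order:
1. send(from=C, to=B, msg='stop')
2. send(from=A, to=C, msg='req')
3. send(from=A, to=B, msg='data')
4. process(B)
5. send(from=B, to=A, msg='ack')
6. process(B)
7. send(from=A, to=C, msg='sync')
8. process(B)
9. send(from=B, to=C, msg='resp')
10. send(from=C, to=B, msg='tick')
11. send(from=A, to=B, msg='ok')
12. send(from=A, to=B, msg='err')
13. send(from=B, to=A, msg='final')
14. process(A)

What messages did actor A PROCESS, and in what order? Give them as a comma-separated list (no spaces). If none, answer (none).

After 1 (send(from=C, to=B, msg='stop')): A:[] B:[stop] C:[]
After 2 (send(from=A, to=C, msg='req')): A:[] B:[stop] C:[req]
After 3 (send(from=A, to=B, msg='data')): A:[] B:[stop,data] C:[req]
After 4 (process(B)): A:[] B:[data] C:[req]
After 5 (send(from=B, to=A, msg='ack')): A:[ack] B:[data] C:[req]
After 6 (process(B)): A:[ack] B:[] C:[req]
After 7 (send(from=A, to=C, msg='sync')): A:[ack] B:[] C:[req,sync]
After 8 (process(B)): A:[ack] B:[] C:[req,sync]
After 9 (send(from=B, to=C, msg='resp')): A:[ack] B:[] C:[req,sync,resp]
After 10 (send(from=C, to=B, msg='tick')): A:[ack] B:[tick] C:[req,sync,resp]
After 11 (send(from=A, to=B, msg='ok')): A:[ack] B:[tick,ok] C:[req,sync,resp]
After 12 (send(from=A, to=B, msg='err')): A:[ack] B:[tick,ok,err] C:[req,sync,resp]
After 13 (send(from=B, to=A, msg='final')): A:[ack,final] B:[tick,ok,err] C:[req,sync,resp]
After 14 (process(A)): A:[final] B:[tick,ok,err] C:[req,sync,resp]

Answer: ack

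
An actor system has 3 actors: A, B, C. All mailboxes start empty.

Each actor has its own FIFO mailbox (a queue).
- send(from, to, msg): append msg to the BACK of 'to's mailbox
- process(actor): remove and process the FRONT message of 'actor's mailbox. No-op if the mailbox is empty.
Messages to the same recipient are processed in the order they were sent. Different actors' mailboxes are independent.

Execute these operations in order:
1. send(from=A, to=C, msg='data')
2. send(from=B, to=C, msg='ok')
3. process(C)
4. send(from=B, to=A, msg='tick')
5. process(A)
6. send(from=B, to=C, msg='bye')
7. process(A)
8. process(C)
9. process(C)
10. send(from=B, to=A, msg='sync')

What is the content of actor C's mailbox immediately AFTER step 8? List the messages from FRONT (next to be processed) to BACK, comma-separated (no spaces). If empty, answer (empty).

After 1 (send(from=A, to=C, msg='data')): A:[] B:[] C:[data]
After 2 (send(from=B, to=C, msg='ok')): A:[] B:[] C:[data,ok]
After 3 (process(C)): A:[] B:[] C:[ok]
After 4 (send(from=B, to=A, msg='tick')): A:[tick] B:[] C:[ok]
After 5 (process(A)): A:[] B:[] C:[ok]
After 6 (send(from=B, to=C, msg='bye')): A:[] B:[] C:[ok,bye]
After 7 (process(A)): A:[] B:[] C:[ok,bye]
After 8 (process(C)): A:[] B:[] C:[bye]

bye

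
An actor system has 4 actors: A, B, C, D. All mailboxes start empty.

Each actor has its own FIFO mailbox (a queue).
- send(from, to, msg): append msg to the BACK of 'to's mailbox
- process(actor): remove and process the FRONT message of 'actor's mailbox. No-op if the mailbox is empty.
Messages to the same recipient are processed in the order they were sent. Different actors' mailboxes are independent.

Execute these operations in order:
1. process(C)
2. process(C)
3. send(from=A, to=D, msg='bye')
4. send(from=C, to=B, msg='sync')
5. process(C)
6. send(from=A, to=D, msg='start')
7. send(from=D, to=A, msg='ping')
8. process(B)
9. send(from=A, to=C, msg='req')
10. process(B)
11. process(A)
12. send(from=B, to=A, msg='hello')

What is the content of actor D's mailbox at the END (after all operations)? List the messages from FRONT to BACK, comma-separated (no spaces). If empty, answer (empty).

Answer: bye,start

Derivation:
After 1 (process(C)): A:[] B:[] C:[] D:[]
After 2 (process(C)): A:[] B:[] C:[] D:[]
After 3 (send(from=A, to=D, msg='bye')): A:[] B:[] C:[] D:[bye]
After 4 (send(from=C, to=B, msg='sync')): A:[] B:[sync] C:[] D:[bye]
After 5 (process(C)): A:[] B:[sync] C:[] D:[bye]
After 6 (send(from=A, to=D, msg='start')): A:[] B:[sync] C:[] D:[bye,start]
After 7 (send(from=D, to=A, msg='ping')): A:[ping] B:[sync] C:[] D:[bye,start]
After 8 (process(B)): A:[ping] B:[] C:[] D:[bye,start]
After 9 (send(from=A, to=C, msg='req')): A:[ping] B:[] C:[req] D:[bye,start]
After 10 (process(B)): A:[ping] B:[] C:[req] D:[bye,start]
After 11 (process(A)): A:[] B:[] C:[req] D:[bye,start]
After 12 (send(from=B, to=A, msg='hello')): A:[hello] B:[] C:[req] D:[bye,start]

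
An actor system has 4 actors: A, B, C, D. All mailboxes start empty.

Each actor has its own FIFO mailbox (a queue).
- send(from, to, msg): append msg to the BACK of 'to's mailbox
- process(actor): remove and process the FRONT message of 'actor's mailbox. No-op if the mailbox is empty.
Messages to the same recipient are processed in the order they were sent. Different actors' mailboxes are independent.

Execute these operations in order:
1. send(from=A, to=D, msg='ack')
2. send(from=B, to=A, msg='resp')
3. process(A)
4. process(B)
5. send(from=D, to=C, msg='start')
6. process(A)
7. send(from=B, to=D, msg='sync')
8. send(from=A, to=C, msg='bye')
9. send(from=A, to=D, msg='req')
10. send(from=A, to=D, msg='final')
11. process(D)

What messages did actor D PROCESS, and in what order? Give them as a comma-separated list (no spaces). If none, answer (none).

After 1 (send(from=A, to=D, msg='ack')): A:[] B:[] C:[] D:[ack]
After 2 (send(from=B, to=A, msg='resp')): A:[resp] B:[] C:[] D:[ack]
After 3 (process(A)): A:[] B:[] C:[] D:[ack]
After 4 (process(B)): A:[] B:[] C:[] D:[ack]
After 5 (send(from=D, to=C, msg='start')): A:[] B:[] C:[start] D:[ack]
After 6 (process(A)): A:[] B:[] C:[start] D:[ack]
After 7 (send(from=B, to=D, msg='sync')): A:[] B:[] C:[start] D:[ack,sync]
After 8 (send(from=A, to=C, msg='bye')): A:[] B:[] C:[start,bye] D:[ack,sync]
After 9 (send(from=A, to=D, msg='req')): A:[] B:[] C:[start,bye] D:[ack,sync,req]
After 10 (send(from=A, to=D, msg='final')): A:[] B:[] C:[start,bye] D:[ack,sync,req,final]
After 11 (process(D)): A:[] B:[] C:[start,bye] D:[sync,req,final]

Answer: ack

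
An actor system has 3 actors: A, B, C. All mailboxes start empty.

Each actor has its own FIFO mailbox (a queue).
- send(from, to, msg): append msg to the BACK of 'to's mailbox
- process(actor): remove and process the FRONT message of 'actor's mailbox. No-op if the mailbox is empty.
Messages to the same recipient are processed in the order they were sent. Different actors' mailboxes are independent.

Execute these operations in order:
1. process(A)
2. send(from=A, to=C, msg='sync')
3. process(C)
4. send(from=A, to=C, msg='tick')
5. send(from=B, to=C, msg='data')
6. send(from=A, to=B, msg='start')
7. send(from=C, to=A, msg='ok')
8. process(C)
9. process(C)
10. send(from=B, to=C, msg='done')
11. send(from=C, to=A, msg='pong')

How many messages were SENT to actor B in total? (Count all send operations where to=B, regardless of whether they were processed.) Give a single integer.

Answer: 1

Derivation:
After 1 (process(A)): A:[] B:[] C:[]
After 2 (send(from=A, to=C, msg='sync')): A:[] B:[] C:[sync]
After 3 (process(C)): A:[] B:[] C:[]
After 4 (send(from=A, to=C, msg='tick')): A:[] B:[] C:[tick]
After 5 (send(from=B, to=C, msg='data')): A:[] B:[] C:[tick,data]
After 6 (send(from=A, to=B, msg='start')): A:[] B:[start] C:[tick,data]
After 7 (send(from=C, to=A, msg='ok')): A:[ok] B:[start] C:[tick,data]
After 8 (process(C)): A:[ok] B:[start] C:[data]
After 9 (process(C)): A:[ok] B:[start] C:[]
After 10 (send(from=B, to=C, msg='done')): A:[ok] B:[start] C:[done]
After 11 (send(from=C, to=A, msg='pong')): A:[ok,pong] B:[start] C:[done]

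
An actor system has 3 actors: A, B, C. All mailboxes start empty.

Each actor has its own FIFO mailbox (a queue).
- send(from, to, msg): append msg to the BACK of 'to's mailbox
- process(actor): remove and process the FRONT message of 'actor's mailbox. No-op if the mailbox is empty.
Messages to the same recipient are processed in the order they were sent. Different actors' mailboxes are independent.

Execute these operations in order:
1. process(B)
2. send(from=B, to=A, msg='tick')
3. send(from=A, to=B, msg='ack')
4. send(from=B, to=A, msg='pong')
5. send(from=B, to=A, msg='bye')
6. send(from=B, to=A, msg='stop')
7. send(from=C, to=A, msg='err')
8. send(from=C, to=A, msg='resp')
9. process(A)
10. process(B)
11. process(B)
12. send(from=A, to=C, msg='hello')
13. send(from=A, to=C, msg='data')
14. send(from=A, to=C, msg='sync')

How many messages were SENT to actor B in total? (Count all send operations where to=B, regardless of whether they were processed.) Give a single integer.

Answer: 1

Derivation:
After 1 (process(B)): A:[] B:[] C:[]
After 2 (send(from=B, to=A, msg='tick')): A:[tick] B:[] C:[]
After 3 (send(from=A, to=B, msg='ack')): A:[tick] B:[ack] C:[]
After 4 (send(from=B, to=A, msg='pong')): A:[tick,pong] B:[ack] C:[]
After 5 (send(from=B, to=A, msg='bye')): A:[tick,pong,bye] B:[ack] C:[]
After 6 (send(from=B, to=A, msg='stop')): A:[tick,pong,bye,stop] B:[ack] C:[]
After 7 (send(from=C, to=A, msg='err')): A:[tick,pong,bye,stop,err] B:[ack] C:[]
After 8 (send(from=C, to=A, msg='resp')): A:[tick,pong,bye,stop,err,resp] B:[ack] C:[]
After 9 (process(A)): A:[pong,bye,stop,err,resp] B:[ack] C:[]
After 10 (process(B)): A:[pong,bye,stop,err,resp] B:[] C:[]
After 11 (process(B)): A:[pong,bye,stop,err,resp] B:[] C:[]
After 12 (send(from=A, to=C, msg='hello')): A:[pong,bye,stop,err,resp] B:[] C:[hello]
After 13 (send(from=A, to=C, msg='data')): A:[pong,bye,stop,err,resp] B:[] C:[hello,data]
After 14 (send(from=A, to=C, msg='sync')): A:[pong,bye,stop,err,resp] B:[] C:[hello,data,sync]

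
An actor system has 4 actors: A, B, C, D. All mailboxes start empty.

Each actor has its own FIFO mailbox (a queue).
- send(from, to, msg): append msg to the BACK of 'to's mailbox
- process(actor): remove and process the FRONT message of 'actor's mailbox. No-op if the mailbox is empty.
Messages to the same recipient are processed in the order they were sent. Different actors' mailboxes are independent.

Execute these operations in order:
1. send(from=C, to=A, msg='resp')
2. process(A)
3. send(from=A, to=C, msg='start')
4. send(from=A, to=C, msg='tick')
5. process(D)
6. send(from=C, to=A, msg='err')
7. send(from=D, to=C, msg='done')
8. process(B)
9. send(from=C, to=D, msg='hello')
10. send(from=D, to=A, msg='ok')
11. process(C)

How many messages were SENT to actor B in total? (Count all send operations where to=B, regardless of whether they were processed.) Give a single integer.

Answer: 0

Derivation:
After 1 (send(from=C, to=A, msg='resp')): A:[resp] B:[] C:[] D:[]
After 2 (process(A)): A:[] B:[] C:[] D:[]
After 3 (send(from=A, to=C, msg='start')): A:[] B:[] C:[start] D:[]
After 4 (send(from=A, to=C, msg='tick')): A:[] B:[] C:[start,tick] D:[]
After 5 (process(D)): A:[] B:[] C:[start,tick] D:[]
After 6 (send(from=C, to=A, msg='err')): A:[err] B:[] C:[start,tick] D:[]
After 7 (send(from=D, to=C, msg='done')): A:[err] B:[] C:[start,tick,done] D:[]
After 8 (process(B)): A:[err] B:[] C:[start,tick,done] D:[]
After 9 (send(from=C, to=D, msg='hello')): A:[err] B:[] C:[start,tick,done] D:[hello]
After 10 (send(from=D, to=A, msg='ok')): A:[err,ok] B:[] C:[start,tick,done] D:[hello]
After 11 (process(C)): A:[err,ok] B:[] C:[tick,done] D:[hello]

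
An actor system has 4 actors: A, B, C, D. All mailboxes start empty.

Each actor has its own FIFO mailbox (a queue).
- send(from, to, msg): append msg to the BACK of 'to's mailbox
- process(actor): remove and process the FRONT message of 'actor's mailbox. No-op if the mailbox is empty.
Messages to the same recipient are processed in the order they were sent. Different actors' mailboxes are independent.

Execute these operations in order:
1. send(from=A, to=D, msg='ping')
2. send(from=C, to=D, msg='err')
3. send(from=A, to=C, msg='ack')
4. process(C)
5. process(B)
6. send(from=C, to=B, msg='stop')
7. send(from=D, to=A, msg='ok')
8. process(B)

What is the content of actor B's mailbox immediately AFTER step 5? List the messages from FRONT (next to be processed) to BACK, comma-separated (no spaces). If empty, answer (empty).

After 1 (send(from=A, to=D, msg='ping')): A:[] B:[] C:[] D:[ping]
After 2 (send(from=C, to=D, msg='err')): A:[] B:[] C:[] D:[ping,err]
After 3 (send(from=A, to=C, msg='ack')): A:[] B:[] C:[ack] D:[ping,err]
After 4 (process(C)): A:[] B:[] C:[] D:[ping,err]
After 5 (process(B)): A:[] B:[] C:[] D:[ping,err]

(empty)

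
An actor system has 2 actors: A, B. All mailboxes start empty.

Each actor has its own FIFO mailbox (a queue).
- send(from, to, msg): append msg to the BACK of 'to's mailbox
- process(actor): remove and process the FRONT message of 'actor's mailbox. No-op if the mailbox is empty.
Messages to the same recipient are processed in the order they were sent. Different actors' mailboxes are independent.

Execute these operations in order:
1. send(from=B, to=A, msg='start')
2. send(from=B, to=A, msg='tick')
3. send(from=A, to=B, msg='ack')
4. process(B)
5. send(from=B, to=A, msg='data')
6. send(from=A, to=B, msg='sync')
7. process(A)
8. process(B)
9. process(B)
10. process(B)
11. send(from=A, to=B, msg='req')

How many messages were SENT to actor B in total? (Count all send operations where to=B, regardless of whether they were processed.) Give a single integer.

After 1 (send(from=B, to=A, msg='start')): A:[start] B:[]
After 2 (send(from=B, to=A, msg='tick')): A:[start,tick] B:[]
After 3 (send(from=A, to=B, msg='ack')): A:[start,tick] B:[ack]
After 4 (process(B)): A:[start,tick] B:[]
After 5 (send(from=B, to=A, msg='data')): A:[start,tick,data] B:[]
After 6 (send(from=A, to=B, msg='sync')): A:[start,tick,data] B:[sync]
After 7 (process(A)): A:[tick,data] B:[sync]
After 8 (process(B)): A:[tick,data] B:[]
After 9 (process(B)): A:[tick,data] B:[]
After 10 (process(B)): A:[tick,data] B:[]
After 11 (send(from=A, to=B, msg='req')): A:[tick,data] B:[req]

Answer: 3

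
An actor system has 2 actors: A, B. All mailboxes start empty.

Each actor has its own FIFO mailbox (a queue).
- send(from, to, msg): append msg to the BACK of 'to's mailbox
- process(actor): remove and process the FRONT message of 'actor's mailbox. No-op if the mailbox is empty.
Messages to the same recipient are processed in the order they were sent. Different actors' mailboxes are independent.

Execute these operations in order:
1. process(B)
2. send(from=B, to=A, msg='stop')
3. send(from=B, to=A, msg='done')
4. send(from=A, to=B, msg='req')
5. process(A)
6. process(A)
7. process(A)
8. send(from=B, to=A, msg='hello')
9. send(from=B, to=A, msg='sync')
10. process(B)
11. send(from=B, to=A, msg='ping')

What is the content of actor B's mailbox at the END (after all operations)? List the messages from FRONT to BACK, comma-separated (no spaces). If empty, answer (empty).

After 1 (process(B)): A:[] B:[]
After 2 (send(from=B, to=A, msg='stop')): A:[stop] B:[]
After 3 (send(from=B, to=A, msg='done')): A:[stop,done] B:[]
After 4 (send(from=A, to=B, msg='req')): A:[stop,done] B:[req]
After 5 (process(A)): A:[done] B:[req]
After 6 (process(A)): A:[] B:[req]
After 7 (process(A)): A:[] B:[req]
After 8 (send(from=B, to=A, msg='hello')): A:[hello] B:[req]
After 9 (send(from=B, to=A, msg='sync')): A:[hello,sync] B:[req]
After 10 (process(B)): A:[hello,sync] B:[]
After 11 (send(from=B, to=A, msg='ping')): A:[hello,sync,ping] B:[]

Answer: (empty)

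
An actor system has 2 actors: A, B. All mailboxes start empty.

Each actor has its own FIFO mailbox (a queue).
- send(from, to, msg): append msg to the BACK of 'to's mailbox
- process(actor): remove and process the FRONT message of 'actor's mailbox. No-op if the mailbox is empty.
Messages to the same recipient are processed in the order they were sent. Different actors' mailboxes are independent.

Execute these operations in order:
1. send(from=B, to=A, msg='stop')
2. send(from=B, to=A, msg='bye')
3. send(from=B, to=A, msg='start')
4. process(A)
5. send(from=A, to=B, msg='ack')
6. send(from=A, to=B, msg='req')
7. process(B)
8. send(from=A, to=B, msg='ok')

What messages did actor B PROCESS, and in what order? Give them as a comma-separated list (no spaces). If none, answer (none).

Answer: ack

Derivation:
After 1 (send(from=B, to=A, msg='stop')): A:[stop] B:[]
After 2 (send(from=B, to=A, msg='bye')): A:[stop,bye] B:[]
After 3 (send(from=B, to=A, msg='start')): A:[stop,bye,start] B:[]
After 4 (process(A)): A:[bye,start] B:[]
After 5 (send(from=A, to=B, msg='ack')): A:[bye,start] B:[ack]
After 6 (send(from=A, to=B, msg='req')): A:[bye,start] B:[ack,req]
After 7 (process(B)): A:[bye,start] B:[req]
After 8 (send(from=A, to=B, msg='ok')): A:[bye,start] B:[req,ok]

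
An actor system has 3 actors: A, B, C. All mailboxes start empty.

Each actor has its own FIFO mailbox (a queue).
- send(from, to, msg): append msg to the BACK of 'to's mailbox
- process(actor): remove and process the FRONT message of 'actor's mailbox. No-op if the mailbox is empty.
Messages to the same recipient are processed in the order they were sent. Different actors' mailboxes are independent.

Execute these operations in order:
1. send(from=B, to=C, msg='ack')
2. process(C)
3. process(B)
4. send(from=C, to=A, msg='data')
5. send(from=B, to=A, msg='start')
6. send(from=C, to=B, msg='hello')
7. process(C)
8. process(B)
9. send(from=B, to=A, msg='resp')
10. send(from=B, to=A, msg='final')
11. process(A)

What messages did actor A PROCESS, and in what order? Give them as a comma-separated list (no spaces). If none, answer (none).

Answer: data

Derivation:
After 1 (send(from=B, to=C, msg='ack')): A:[] B:[] C:[ack]
After 2 (process(C)): A:[] B:[] C:[]
After 3 (process(B)): A:[] B:[] C:[]
After 4 (send(from=C, to=A, msg='data')): A:[data] B:[] C:[]
After 5 (send(from=B, to=A, msg='start')): A:[data,start] B:[] C:[]
After 6 (send(from=C, to=B, msg='hello')): A:[data,start] B:[hello] C:[]
After 7 (process(C)): A:[data,start] B:[hello] C:[]
After 8 (process(B)): A:[data,start] B:[] C:[]
After 9 (send(from=B, to=A, msg='resp')): A:[data,start,resp] B:[] C:[]
After 10 (send(from=B, to=A, msg='final')): A:[data,start,resp,final] B:[] C:[]
After 11 (process(A)): A:[start,resp,final] B:[] C:[]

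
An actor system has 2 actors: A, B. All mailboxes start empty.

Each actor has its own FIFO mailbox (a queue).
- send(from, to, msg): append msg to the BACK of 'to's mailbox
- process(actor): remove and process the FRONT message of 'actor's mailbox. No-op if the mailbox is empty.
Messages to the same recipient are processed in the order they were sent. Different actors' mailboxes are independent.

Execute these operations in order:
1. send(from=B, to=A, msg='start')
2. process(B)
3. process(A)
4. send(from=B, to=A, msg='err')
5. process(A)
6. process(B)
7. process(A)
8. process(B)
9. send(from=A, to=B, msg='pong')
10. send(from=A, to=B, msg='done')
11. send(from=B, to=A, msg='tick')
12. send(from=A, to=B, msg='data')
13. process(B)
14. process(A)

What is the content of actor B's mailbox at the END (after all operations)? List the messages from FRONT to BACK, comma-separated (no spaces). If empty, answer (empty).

Answer: done,data

Derivation:
After 1 (send(from=B, to=A, msg='start')): A:[start] B:[]
After 2 (process(B)): A:[start] B:[]
After 3 (process(A)): A:[] B:[]
After 4 (send(from=B, to=A, msg='err')): A:[err] B:[]
After 5 (process(A)): A:[] B:[]
After 6 (process(B)): A:[] B:[]
After 7 (process(A)): A:[] B:[]
After 8 (process(B)): A:[] B:[]
After 9 (send(from=A, to=B, msg='pong')): A:[] B:[pong]
After 10 (send(from=A, to=B, msg='done')): A:[] B:[pong,done]
After 11 (send(from=B, to=A, msg='tick')): A:[tick] B:[pong,done]
After 12 (send(from=A, to=B, msg='data')): A:[tick] B:[pong,done,data]
After 13 (process(B)): A:[tick] B:[done,data]
After 14 (process(A)): A:[] B:[done,data]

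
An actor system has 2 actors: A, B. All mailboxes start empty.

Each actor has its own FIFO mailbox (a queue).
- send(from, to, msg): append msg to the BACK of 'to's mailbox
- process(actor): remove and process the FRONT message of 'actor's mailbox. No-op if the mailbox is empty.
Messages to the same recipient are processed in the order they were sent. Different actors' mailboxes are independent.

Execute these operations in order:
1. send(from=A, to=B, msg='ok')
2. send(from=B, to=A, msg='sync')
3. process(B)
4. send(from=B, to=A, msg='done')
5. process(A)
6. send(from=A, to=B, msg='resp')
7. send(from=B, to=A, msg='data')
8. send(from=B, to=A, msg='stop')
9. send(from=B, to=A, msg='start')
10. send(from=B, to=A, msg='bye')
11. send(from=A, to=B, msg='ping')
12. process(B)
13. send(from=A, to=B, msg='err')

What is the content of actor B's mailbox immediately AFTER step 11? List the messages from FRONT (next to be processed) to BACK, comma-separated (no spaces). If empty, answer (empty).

After 1 (send(from=A, to=B, msg='ok')): A:[] B:[ok]
After 2 (send(from=B, to=A, msg='sync')): A:[sync] B:[ok]
After 3 (process(B)): A:[sync] B:[]
After 4 (send(from=B, to=A, msg='done')): A:[sync,done] B:[]
After 5 (process(A)): A:[done] B:[]
After 6 (send(from=A, to=B, msg='resp')): A:[done] B:[resp]
After 7 (send(from=B, to=A, msg='data')): A:[done,data] B:[resp]
After 8 (send(from=B, to=A, msg='stop')): A:[done,data,stop] B:[resp]
After 9 (send(from=B, to=A, msg='start')): A:[done,data,stop,start] B:[resp]
After 10 (send(from=B, to=A, msg='bye')): A:[done,data,stop,start,bye] B:[resp]
After 11 (send(from=A, to=B, msg='ping')): A:[done,data,stop,start,bye] B:[resp,ping]

resp,ping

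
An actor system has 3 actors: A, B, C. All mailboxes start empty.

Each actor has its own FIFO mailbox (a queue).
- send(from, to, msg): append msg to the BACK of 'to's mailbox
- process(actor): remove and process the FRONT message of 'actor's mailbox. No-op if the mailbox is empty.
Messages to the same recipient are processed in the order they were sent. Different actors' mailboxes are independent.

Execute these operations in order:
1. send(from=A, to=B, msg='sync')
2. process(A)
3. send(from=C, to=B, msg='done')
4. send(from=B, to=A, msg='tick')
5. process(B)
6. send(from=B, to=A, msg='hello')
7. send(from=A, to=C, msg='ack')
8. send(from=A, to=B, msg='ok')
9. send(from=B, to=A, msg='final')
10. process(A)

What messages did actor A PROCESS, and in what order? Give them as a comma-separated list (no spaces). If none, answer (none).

Answer: tick

Derivation:
After 1 (send(from=A, to=B, msg='sync')): A:[] B:[sync] C:[]
After 2 (process(A)): A:[] B:[sync] C:[]
After 3 (send(from=C, to=B, msg='done')): A:[] B:[sync,done] C:[]
After 4 (send(from=B, to=A, msg='tick')): A:[tick] B:[sync,done] C:[]
After 5 (process(B)): A:[tick] B:[done] C:[]
After 6 (send(from=B, to=A, msg='hello')): A:[tick,hello] B:[done] C:[]
After 7 (send(from=A, to=C, msg='ack')): A:[tick,hello] B:[done] C:[ack]
After 8 (send(from=A, to=B, msg='ok')): A:[tick,hello] B:[done,ok] C:[ack]
After 9 (send(from=B, to=A, msg='final')): A:[tick,hello,final] B:[done,ok] C:[ack]
After 10 (process(A)): A:[hello,final] B:[done,ok] C:[ack]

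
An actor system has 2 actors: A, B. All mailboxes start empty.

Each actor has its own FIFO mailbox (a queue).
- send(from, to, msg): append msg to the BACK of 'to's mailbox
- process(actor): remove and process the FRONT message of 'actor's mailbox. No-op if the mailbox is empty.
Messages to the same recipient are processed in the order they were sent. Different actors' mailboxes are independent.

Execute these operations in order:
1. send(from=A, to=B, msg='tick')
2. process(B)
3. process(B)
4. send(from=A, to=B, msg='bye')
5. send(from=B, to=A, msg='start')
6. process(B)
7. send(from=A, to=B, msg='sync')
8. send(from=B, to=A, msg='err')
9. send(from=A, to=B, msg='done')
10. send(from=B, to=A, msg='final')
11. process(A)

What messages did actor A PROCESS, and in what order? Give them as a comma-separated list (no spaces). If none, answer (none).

After 1 (send(from=A, to=B, msg='tick')): A:[] B:[tick]
After 2 (process(B)): A:[] B:[]
After 3 (process(B)): A:[] B:[]
After 4 (send(from=A, to=B, msg='bye')): A:[] B:[bye]
After 5 (send(from=B, to=A, msg='start')): A:[start] B:[bye]
After 6 (process(B)): A:[start] B:[]
After 7 (send(from=A, to=B, msg='sync')): A:[start] B:[sync]
After 8 (send(from=B, to=A, msg='err')): A:[start,err] B:[sync]
After 9 (send(from=A, to=B, msg='done')): A:[start,err] B:[sync,done]
After 10 (send(from=B, to=A, msg='final')): A:[start,err,final] B:[sync,done]
After 11 (process(A)): A:[err,final] B:[sync,done]

Answer: start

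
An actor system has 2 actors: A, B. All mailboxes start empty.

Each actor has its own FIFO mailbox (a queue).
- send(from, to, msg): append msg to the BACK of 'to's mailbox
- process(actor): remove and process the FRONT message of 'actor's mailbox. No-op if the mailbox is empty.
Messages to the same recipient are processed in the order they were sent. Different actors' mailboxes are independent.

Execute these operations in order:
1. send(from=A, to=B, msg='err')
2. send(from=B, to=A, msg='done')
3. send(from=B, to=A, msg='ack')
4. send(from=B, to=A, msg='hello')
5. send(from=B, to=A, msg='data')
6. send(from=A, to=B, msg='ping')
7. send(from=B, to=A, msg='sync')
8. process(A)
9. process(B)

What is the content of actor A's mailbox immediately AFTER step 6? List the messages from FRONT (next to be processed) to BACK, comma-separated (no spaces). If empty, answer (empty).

After 1 (send(from=A, to=B, msg='err')): A:[] B:[err]
After 2 (send(from=B, to=A, msg='done')): A:[done] B:[err]
After 3 (send(from=B, to=A, msg='ack')): A:[done,ack] B:[err]
After 4 (send(from=B, to=A, msg='hello')): A:[done,ack,hello] B:[err]
After 5 (send(from=B, to=A, msg='data')): A:[done,ack,hello,data] B:[err]
After 6 (send(from=A, to=B, msg='ping')): A:[done,ack,hello,data] B:[err,ping]

done,ack,hello,data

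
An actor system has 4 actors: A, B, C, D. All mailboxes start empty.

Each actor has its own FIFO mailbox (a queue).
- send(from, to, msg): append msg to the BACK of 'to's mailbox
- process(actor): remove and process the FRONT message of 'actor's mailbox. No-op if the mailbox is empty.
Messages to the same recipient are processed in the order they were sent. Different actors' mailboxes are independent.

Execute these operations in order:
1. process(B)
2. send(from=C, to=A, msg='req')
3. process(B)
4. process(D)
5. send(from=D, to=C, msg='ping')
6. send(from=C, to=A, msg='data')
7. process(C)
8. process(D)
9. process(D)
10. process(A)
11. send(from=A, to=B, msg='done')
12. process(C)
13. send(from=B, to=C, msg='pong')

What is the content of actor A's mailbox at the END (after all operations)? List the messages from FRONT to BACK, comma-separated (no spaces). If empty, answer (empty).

Answer: data

Derivation:
After 1 (process(B)): A:[] B:[] C:[] D:[]
After 2 (send(from=C, to=A, msg='req')): A:[req] B:[] C:[] D:[]
After 3 (process(B)): A:[req] B:[] C:[] D:[]
After 4 (process(D)): A:[req] B:[] C:[] D:[]
After 5 (send(from=D, to=C, msg='ping')): A:[req] B:[] C:[ping] D:[]
After 6 (send(from=C, to=A, msg='data')): A:[req,data] B:[] C:[ping] D:[]
After 7 (process(C)): A:[req,data] B:[] C:[] D:[]
After 8 (process(D)): A:[req,data] B:[] C:[] D:[]
After 9 (process(D)): A:[req,data] B:[] C:[] D:[]
After 10 (process(A)): A:[data] B:[] C:[] D:[]
After 11 (send(from=A, to=B, msg='done')): A:[data] B:[done] C:[] D:[]
After 12 (process(C)): A:[data] B:[done] C:[] D:[]
After 13 (send(from=B, to=C, msg='pong')): A:[data] B:[done] C:[pong] D:[]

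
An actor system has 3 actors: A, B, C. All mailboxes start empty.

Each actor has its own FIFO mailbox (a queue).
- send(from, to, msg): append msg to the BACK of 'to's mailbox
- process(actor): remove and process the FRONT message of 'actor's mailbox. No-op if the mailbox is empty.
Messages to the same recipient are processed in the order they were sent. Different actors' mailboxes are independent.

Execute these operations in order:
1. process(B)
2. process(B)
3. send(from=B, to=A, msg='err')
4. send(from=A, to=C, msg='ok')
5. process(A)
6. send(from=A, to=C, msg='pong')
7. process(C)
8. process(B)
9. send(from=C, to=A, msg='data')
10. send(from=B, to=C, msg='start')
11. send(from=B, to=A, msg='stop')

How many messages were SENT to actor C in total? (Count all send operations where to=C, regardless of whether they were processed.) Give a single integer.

Answer: 3

Derivation:
After 1 (process(B)): A:[] B:[] C:[]
After 2 (process(B)): A:[] B:[] C:[]
After 3 (send(from=B, to=A, msg='err')): A:[err] B:[] C:[]
After 4 (send(from=A, to=C, msg='ok')): A:[err] B:[] C:[ok]
After 5 (process(A)): A:[] B:[] C:[ok]
After 6 (send(from=A, to=C, msg='pong')): A:[] B:[] C:[ok,pong]
After 7 (process(C)): A:[] B:[] C:[pong]
After 8 (process(B)): A:[] B:[] C:[pong]
After 9 (send(from=C, to=A, msg='data')): A:[data] B:[] C:[pong]
After 10 (send(from=B, to=C, msg='start')): A:[data] B:[] C:[pong,start]
After 11 (send(from=B, to=A, msg='stop')): A:[data,stop] B:[] C:[pong,start]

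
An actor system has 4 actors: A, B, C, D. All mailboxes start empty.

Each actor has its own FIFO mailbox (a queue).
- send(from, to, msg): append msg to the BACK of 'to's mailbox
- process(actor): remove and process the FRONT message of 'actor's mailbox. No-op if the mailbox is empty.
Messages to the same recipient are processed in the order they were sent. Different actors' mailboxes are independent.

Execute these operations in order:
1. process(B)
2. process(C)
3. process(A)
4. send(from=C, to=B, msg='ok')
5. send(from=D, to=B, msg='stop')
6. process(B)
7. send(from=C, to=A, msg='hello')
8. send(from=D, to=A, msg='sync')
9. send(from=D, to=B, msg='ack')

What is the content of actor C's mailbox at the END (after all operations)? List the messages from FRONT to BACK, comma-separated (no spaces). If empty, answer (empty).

Answer: (empty)

Derivation:
After 1 (process(B)): A:[] B:[] C:[] D:[]
After 2 (process(C)): A:[] B:[] C:[] D:[]
After 3 (process(A)): A:[] B:[] C:[] D:[]
After 4 (send(from=C, to=B, msg='ok')): A:[] B:[ok] C:[] D:[]
After 5 (send(from=D, to=B, msg='stop')): A:[] B:[ok,stop] C:[] D:[]
After 6 (process(B)): A:[] B:[stop] C:[] D:[]
After 7 (send(from=C, to=A, msg='hello')): A:[hello] B:[stop] C:[] D:[]
After 8 (send(from=D, to=A, msg='sync')): A:[hello,sync] B:[stop] C:[] D:[]
After 9 (send(from=D, to=B, msg='ack')): A:[hello,sync] B:[stop,ack] C:[] D:[]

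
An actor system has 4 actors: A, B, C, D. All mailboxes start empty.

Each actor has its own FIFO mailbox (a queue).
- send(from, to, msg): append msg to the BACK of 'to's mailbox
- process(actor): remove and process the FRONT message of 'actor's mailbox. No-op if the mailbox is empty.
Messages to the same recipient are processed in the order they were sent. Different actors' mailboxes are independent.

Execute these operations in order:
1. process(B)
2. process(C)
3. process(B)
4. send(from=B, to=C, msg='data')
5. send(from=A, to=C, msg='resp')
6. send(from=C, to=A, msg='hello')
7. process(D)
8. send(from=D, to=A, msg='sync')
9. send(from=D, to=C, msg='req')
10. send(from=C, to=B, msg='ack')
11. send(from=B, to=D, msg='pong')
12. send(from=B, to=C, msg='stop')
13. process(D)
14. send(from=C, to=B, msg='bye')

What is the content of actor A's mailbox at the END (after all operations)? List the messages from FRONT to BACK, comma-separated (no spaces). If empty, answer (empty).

After 1 (process(B)): A:[] B:[] C:[] D:[]
After 2 (process(C)): A:[] B:[] C:[] D:[]
After 3 (process(B)): A:[] B:[] C:[] D:[]
After 4 (send(from=B, to=C, msg='data')): A:[] B:[] C:[data] D:[]
After 5 (send(from=A, to=C, msg='resp')): A:[] B:[] C:[data,resp] D:[]
After 6 (send(from=C, to=A, msg='hello')): A:[hello] B:[] C:[data,resp] D:[]
After 7 (process(D)): A:[hello] B:[] C:[data,resp] D:[]
After 8 (send(from=D, to=A, msg='sync')): A:[hello,sync] B:[] C:[data,resp] D:[]
After 9 (send(from=D, to=C, msg='req')): A:[hello,sync] B:[] C:[data,resp,req] D:[]
After 10 (send(from=C, to=B, msg='ack')): A:[hello,sync] B:[ack] C:[data,resp,req] D:[]
After 11 (send(from=B, to=D, msg='pong')): A:[hello,sync] B:[ack] C:[data,resp,req] D:[pong]
After 12 (send(from=B, to=C, msg='stop')): A:[hello,sync] B:[ack] C:[data,resp,req,stop] D:[pong]
After 13 (process(D)): A:[hello,sync] B:[ack] C:[data,resp,req,stop] D:[]
After 14 (send(from=C, to=B, msg='bye')): A:[hello,sync] B:[ack,bye] C:[data,resp,req,stop] D:[]

Answer: hello,sync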